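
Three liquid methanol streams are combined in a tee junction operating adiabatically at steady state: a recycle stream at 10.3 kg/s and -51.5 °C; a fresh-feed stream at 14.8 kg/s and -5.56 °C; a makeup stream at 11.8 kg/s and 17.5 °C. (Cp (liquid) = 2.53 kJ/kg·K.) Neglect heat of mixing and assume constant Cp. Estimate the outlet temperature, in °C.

No heat crosses the boundary, so H_out = H_in.
Σ ṁᵢCp,ᵢTᵢ = 10.3×2.53×-51.5 + 14.8×2.53×-5.56 + 11.8×2.53×17.5 = -1027.8
Σ ṁᵢCp,ᵢ = 10.3×2.53 + 14.8×2.53 + 11.8×2.53 = 93.357
T_out = -1027.8 / 93.357 = -11.009 °C

T_out = -11.0 °C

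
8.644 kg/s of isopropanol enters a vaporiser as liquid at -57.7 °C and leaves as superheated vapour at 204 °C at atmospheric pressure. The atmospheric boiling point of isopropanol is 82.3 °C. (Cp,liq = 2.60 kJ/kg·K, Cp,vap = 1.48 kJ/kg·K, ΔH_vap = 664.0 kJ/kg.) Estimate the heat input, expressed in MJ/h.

liquid -57.7→82.3 °C: 364 kJ/kg
vaporisation at 82.3 °C: 664 kJ/kg
vapour 82.3→204 °C: 180.12 kJ/kg
Δh = 364 + 664 + 180.12 = 1208.1 kJ/kg
Q = ṁ·Δh = 8.644 kg/s × 1208.1 kJ/kg = 10443 kJ/s
|Q| = 10443 kW = 37595 MJ/h

Q = 37600 MJ/h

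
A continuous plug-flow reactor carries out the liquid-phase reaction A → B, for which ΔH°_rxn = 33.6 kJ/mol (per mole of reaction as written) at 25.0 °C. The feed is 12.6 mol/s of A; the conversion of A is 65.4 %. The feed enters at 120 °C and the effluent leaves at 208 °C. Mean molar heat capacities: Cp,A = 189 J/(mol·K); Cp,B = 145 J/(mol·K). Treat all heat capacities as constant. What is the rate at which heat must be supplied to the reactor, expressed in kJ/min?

Q_in = 25200 kJ/min

Extent of reaction ξ = 0.654 × 12.6 = 8.2404 mol/s
Reaction term: ξ·ΔH°_rxn = 8.2404 × 33.6 = 276.88 kJ/s
Sensible, feed 120→25 °C: -226.23 kJ/s
Outlet flows (mol/s): A 4.3596, B 8.2404
Sensible, products 25→208 °C: 369.44 kJ/s
Q = ΔH = 420.09 kJ/s = 420.09 kW
Heat supplied = 25205 kJ/min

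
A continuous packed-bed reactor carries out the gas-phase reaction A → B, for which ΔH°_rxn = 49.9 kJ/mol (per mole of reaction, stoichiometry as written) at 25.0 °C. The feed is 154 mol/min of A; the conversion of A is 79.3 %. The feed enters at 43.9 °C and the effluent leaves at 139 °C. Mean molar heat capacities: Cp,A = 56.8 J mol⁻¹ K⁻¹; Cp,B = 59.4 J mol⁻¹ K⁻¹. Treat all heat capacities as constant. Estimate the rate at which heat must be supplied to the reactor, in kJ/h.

Extent of reaction ξ = 0.793 × 154 = 122.12 mol/min
Reaction term: ξ·ΔH°_rxn = 122.12 × 49.9 = 6093.9 kJ/min
Sensible, feed 43.9→25 °C: -165.32 kJ/min
Outlet flows (mol/min): A 31.878, B 122.12
Sensible, products 25→139 °C: 1033.4 kJ/min
Q = ΔH = 6961.9 kJ/min = 116.03 kW
Heat supplied = 417720 kJ/h

Q_in = 418000 kJ/h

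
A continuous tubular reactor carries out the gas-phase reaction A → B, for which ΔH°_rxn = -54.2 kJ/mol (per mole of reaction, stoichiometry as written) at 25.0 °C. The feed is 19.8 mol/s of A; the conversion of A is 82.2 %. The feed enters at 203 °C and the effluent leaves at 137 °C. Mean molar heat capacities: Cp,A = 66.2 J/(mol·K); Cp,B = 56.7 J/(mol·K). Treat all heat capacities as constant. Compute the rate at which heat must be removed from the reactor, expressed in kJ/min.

Q_out = 59200 kJ/min

Extent of reaction ξ = 0.822 × 19.8 = 16.276 mol/s
Reaction term: ξ·ΔH°_rxn = 16.276 × -54.2 = -882.14 kJ/s
Sensible, feed 203→25 °C: -233.32 kJ/s
Outlet flows (mol/s): A 3.5244, B 16.276
Sensible, products 25→137 °C: 129.49 kJ/s
Q = ΔH = -985.96 kJ/s = -985.96 kW
Heat removed = 59158 kJ/min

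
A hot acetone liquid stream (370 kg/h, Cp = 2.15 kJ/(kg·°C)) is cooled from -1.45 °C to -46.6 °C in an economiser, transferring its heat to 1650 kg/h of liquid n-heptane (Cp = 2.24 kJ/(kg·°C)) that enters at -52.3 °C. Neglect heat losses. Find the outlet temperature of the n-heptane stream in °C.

T_c,out = -42.6 °C

Heat released by hot stream: Q = 370 × 2.15 × (-1.45 − -46.6) = 35917 kJ/h
Energy balance on cold side (adiabatic exchanger): Q = ṁ_c·Cp_c·(T_c,out − T_c,in)
T_c,out = -52.3 + 35917/(1650 × 2.24) = -42.582 °C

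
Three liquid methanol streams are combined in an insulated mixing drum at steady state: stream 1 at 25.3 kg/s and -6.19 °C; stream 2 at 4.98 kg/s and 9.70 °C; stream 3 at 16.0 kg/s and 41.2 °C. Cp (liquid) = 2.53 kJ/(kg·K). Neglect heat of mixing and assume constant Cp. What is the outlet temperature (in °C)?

T_out = 11.9 °C

Adiabatic, steady state ⇒ Σ ṁᵢCp,ᵢ(T_out − Tᵢ) = 0
Σ ṁᵢCp,ᵢTᵢ = 25.3×2.53×-6.19 + 4.98×2.53×9.70 + 16.0×2.53×41.2 = 1393.8
Σ ṁᵢCp,ᵢ = 25.3×2.53 + 4.98×2.53 + 16.0×2.53 = 117.09
T_out = 1393.8 / 117.09 = 11.904 °C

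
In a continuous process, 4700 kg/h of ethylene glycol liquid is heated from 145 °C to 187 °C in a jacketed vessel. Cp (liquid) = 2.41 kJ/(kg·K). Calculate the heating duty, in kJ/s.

Q = 132 kJ/s

Q = ṁ·Cp·ΔT = 4700 × 2.41 × (187 − 145) = 475730 kJ/h
Converting: 475730 / 3600 s = 132.15 kW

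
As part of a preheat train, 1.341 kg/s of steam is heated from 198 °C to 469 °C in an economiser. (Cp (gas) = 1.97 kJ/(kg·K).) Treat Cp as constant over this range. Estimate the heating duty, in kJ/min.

Q = 43000 kJ/min

Q = ṁ·Cp·ΔT = 1.341 × 1.97 × (469 − 198) = 715.92 kJ/s
Heating duty = 42955 kJ/min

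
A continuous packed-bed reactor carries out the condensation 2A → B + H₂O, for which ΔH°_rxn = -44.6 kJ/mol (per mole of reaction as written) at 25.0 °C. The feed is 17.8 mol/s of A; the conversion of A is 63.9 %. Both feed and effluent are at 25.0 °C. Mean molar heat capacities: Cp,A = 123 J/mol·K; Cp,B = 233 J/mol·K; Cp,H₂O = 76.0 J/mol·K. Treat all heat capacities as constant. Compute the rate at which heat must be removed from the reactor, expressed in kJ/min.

Extent of reaction ξ = 0.639 × 17.8 / 2 = 5.6871 mol/s
Reaction term: ξ·ΔH°_rxn = 5.6871 × -44.6 = -253.64 kJ/s
Q = ΔH = -253.64 kJ/s = -253.64 kW
Heat removed = 15219 kJ/min

Q_out = 15200 kJ/min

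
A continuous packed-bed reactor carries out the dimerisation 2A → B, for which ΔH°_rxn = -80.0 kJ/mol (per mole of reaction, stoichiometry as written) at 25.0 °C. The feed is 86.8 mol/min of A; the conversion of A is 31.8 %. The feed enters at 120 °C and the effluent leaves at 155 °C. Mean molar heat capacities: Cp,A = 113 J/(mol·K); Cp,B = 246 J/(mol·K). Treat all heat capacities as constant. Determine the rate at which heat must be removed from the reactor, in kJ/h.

Extent of reaction ξ = 0.318 × 86.8 / 2 = 13.801 mol/min
Reaction term: ξ·ΔH°_rxn = 13.801 × -80.0 = -1104.1 kJ/min
Sensible, feed 120→25 °C: -931.8 kJ/min
Outlet flows (mol/min): A 59.198, B 13.801
Sensible, products 25→155 °C: 1311 kJ/min
Q = ΔH = -724.92 kJ/min = -12.082 kW
Heat removed = 43495 kJ/h

Q_out = 43500 kJ/h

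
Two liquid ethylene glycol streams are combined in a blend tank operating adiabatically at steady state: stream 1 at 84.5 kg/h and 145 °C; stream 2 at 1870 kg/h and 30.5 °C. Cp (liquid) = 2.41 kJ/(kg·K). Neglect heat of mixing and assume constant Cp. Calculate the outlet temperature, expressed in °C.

No heat crosses the boundary, so H_out = H_in.
T_out = Σ ṁᵢCp,ᵢTᵢ / Σ ṁᵢCp,ᵢ
      = 166980 / 4710.3 = 35.45 °C

T_out = 35.5 °C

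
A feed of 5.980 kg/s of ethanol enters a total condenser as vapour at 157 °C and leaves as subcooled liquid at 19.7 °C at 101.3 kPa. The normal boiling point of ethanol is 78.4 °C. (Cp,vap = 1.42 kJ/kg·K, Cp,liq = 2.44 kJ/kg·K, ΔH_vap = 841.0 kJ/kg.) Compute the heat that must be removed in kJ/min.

vapour 157→78.4 °C: -111.61 kJ/kg
condensation at 78.4 °C: -841 kJ/kg
liquid 78.4→19.7 °C: -143.23 kJ/kg
Δh = -111.61 + -841 + -143.23 = -1095.8 kJ/kg
Q = ṁ·Δh = 5.980 kg/s × -1095.8 kJ/kg = -6553.1 kJ/s
|Q| = 6553.1 kW = 393190 kJ/min

Q_c = 393000 kJ/min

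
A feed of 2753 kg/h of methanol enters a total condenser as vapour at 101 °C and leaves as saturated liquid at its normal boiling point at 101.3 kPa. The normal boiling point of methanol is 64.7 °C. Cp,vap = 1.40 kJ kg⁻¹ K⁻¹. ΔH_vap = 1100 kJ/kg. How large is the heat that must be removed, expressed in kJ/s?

vapour 101→64.7 °C: -50.82 kJ/kg
condensation at 64.7 °C: -1100 kJ/kg
Δh = -50.82 + -1100 = -1150.8 kJ/kg
Q = ṁ·Δh = 2753 kg/h × -1150.8 kJ/kg = -3.1682e+06 kJ/h
|Q| = 880.06 kW

Q_c = 880 kJ/s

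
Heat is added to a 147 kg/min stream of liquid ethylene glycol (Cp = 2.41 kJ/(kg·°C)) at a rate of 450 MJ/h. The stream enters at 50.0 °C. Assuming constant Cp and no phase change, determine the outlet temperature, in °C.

T_out = 71.2 °C

Q = 450 MJ/h = 7500 kJ/min
ΔT = Q/(ṁ·Cp) = 7500/(147×2.41) = 21.17 K
T_out = 50.0 + 21.17 = 71.17 °C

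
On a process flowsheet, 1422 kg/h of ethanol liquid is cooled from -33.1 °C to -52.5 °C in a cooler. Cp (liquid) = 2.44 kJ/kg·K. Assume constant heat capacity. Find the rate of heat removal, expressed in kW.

Q = ṁ·Cp·ΔT = 1422 × 2.44 × (-52.5 − -33.1) = -67312 kJ/h
Converting: 67312 / 3600 s = 18.698 kW

Q_c = 18.7 kW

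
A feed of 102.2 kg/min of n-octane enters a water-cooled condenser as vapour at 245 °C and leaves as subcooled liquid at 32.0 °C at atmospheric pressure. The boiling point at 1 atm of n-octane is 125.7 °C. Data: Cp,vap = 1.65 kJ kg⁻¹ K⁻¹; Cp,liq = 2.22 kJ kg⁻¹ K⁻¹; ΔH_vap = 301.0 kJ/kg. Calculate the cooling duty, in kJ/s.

Q_c = 1200 kJ/s

vapour 245→125.7 °C: -196.84 kJ/kg
condensation at 125.7 °C: -301 kJ/kg
liquid 125.7→32.0 °C: -208.01 kJ/kg
Δh = -196.84 + -301 + -208.01 = -705.86 kJ/kg
Q = ṁ·Δh = 102.2 kg/min × -705.86 kJ/kg = -72139 kJ/min
|Q| = 1202.3 kW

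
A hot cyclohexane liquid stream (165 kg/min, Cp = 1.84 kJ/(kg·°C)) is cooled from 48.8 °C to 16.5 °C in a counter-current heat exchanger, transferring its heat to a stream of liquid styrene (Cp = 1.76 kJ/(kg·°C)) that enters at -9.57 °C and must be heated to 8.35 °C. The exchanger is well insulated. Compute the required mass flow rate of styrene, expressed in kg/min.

ṁ_c = 311 kg/min

Heat released by hot stream: Q = 165 × 1.84 × (48.8 − 16.5) = 9806.3 kJ/min
Energy balance on cold side (adiabatic exchanger): Q = ṁ_c·Cp_c·(T_c,out − T_c,in)
ṁ_c = 9806.3 / [1.76 × (8.35 − -9.57)] = 310.92 kg/min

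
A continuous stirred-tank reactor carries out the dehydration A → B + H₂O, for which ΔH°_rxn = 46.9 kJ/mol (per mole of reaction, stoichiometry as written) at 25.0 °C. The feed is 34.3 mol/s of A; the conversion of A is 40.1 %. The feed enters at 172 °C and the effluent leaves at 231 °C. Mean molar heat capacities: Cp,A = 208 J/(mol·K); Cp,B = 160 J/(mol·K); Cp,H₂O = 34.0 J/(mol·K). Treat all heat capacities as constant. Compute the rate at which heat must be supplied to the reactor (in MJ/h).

Extent of reaction ξ = 0.401 × 34.3 = 13.754 mol/s
Reaction term: ξ·ΔH°_rxn = 13.754 × 46.9 = 645.08 kJ/s
Sensible, feed 172→25 °C: -1048.8 kJ/s
Outlet flows (mol/s): A 20.546, B 13.754, H₂O 13.754
Sensible, products 25→231 °C: 1430 kJ/s
Q = ΔH = 1026.3 kJ/s = 1026.3 kW
Heat supplied = 3694.8 MJ/h

Q_in = 3690 MJ/h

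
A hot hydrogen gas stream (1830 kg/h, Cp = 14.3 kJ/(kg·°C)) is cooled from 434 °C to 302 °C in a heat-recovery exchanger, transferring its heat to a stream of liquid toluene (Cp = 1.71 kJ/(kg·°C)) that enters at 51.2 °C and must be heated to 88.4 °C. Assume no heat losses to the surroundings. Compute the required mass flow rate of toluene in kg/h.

Heat released by hot stream: Q = 1830 × 14.3 × (434 − 302) = 3.4543e+06 kJ/h
Energy balance on cold side (adiabatic exchanger): Q = ṁ_c·Cp_c·(T_c,out − T_c,in)
ṁ_c = 3.4543e+06 / [1.71 × (88.4 − 51.2)] = 54303 kg/h

ṁ_c = 54300 kg/h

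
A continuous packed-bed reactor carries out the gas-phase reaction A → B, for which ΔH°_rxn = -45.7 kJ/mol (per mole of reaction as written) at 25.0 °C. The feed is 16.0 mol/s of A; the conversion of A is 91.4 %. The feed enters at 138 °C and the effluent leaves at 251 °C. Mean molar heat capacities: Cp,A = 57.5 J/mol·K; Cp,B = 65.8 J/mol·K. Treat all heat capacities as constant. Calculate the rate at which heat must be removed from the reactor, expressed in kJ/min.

Q_out = 32200 kJ/min

Extent of reaction ξ = 0.914 × 16.0 = 14.624 mol/s
Reaction term: ξ·ΔH°_rxn = 14.624 × -45.7 = -668.32 kJ/s
Sensible, feed 138→25 °C: -103.96 kJ/s
Outlet flows (mol/s): A 1.376, B 14.624
Sensible, products 25→251 °C: 235.35 kJ/s
Q = ΔH = -536.93 kJ/s = -536.93 kW
Heat removed = 32216 kJ/min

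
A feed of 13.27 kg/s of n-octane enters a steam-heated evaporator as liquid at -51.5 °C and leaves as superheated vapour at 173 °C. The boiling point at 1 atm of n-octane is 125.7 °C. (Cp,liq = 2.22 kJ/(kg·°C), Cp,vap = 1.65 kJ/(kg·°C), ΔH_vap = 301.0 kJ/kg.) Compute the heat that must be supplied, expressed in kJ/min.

liquid -51.5→125.7 °C: 393.38 kJ/kg
vaporisation at 125.7 °C: 301 kJ/kg
vapour 125.7→173 °C: 78.045 kJ/kg
Δh = 393.38 + 301 + 78.045 = 772.43 kJ/kg
Q = ṁ·Δh = 13.27 kg/s × 772.43 kJ/kg = 10250 kJ/s
|Q| = 10250 kW = 615010 kJ/min

Q = 615000 kJ/min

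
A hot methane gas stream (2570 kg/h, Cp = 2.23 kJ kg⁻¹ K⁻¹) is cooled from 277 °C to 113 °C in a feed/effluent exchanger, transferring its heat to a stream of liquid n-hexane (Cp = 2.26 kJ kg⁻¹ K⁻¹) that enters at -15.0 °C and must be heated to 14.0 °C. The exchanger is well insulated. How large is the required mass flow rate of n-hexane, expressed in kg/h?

ṁ_c = 14300 kg/h

Heat released by hot stream: Q = 2570 × 2.23 × (277 − 113) = 939900 kJ/h
Energy balance on cold side (adiabatic exchanger): Q = ṁ_c·Cp_c·(T_c,out − T_c,in)
ṁ_c = 939900 / [2.26 × (14.0 − -15.0)] = 14341 kg/h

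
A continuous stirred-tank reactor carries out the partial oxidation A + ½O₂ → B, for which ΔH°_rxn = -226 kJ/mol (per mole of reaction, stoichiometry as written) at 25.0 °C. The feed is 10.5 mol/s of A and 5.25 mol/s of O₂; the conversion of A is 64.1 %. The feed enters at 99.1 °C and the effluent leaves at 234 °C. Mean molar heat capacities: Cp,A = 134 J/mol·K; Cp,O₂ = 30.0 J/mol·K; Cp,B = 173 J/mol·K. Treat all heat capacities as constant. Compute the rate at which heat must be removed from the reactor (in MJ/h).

Extent of reaction ξ = 0.641 × 10.5 = 6.7305 mol/s
Reaction term: ξ·ΔH°_rxn = 6.7305 × -226 = -1521.1 kJ/s
Sensible, feed 99.1→25 °C: -115.93 kJ/s
Outlet flows (mol/s): A 3.7695, O₂ 1.8847, B 6.7305
Sensible, products 25→234 °C: 360.74 kJ/s
Q = ΔH = -1276.3 kJ/s = -1276.3 kW
Heat removed = 4594.6 MJ/h

Q_out = 4590 MJ/h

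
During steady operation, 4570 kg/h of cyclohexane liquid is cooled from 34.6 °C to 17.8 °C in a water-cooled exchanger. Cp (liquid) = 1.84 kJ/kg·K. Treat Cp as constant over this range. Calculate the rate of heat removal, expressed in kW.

Q = ṁ·Cp·ΔT = 4570 × 1.84 × (17.8 − 34.6) = -141270 kJ/h
Converting: 141270 / 3600 s = 39.241 kW

Q_c = 39.2 kW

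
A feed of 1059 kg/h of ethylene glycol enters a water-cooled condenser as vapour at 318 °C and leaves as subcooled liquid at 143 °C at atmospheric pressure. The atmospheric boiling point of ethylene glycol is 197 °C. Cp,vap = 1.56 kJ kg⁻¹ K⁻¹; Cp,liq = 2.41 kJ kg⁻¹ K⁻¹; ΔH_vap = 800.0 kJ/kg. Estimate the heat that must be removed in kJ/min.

vapour 318→197 °C: -188.76 kJ/kg
condensation at 197 °C: -800 kJ/kg
liquid 197→143 °C: -130.14 kJ/kg
Δh = -188.76 + -800 + -130.14 = -1118.9 kJ/kg
Q = ṁ·Δh = 1059 kg/h × -1118.9 kJ/kg = -1.1849e+06 kJ/h
|Q| = 329.14 kW = 19749 kJ/min

Q_c = 19700 kJ/min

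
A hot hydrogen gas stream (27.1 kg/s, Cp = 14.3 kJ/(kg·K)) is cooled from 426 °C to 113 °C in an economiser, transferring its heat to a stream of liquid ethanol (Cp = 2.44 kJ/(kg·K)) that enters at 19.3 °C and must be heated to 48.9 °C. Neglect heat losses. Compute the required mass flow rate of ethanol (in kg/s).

Heat released by hot stream: Q = 27.1 × 14.3 × (426 − 113) = 121300 kJ/s
Energy balance on cold side (adiabatic exchanger): Q = ṁ_c·Cp_c·(T_c,out − T_c,in)
ṁ_c = 121300 / [2.44 × (48.9 − 19.3)] = 1679.5 kg/s

ṁ_c = 1680 kg/s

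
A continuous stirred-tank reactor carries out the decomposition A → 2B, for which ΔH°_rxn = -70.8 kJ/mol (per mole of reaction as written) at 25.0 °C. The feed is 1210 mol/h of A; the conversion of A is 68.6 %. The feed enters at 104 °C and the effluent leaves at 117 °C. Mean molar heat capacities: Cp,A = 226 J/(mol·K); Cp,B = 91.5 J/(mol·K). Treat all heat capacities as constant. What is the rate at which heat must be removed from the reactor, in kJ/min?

Extent of reaction ξ = 0.686 × 1210 = 830.06 mol/h
Reaction term: ξ·ΔH°_rxn = 830.06 × -70.8 = -58768 kJ/h
Sensible, feed 104→25 °C: -21603 kJ/h
Outlet flows (mol/h): A 379.94, B 1660.1
Sensible, products 25→117 °C: 21875 kJ/h
Q = ΔH = -58497 kJ/h = -16.249 kW
Heat removed = 974.95 kJ/min

Q_out = 975 kJ/min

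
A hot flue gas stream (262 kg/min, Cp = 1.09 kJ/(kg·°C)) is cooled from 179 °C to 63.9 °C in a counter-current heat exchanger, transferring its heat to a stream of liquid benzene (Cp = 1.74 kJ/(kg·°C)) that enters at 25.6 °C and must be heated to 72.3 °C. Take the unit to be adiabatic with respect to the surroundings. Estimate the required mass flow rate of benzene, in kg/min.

Heat released by hot stream: Q = 262 × 1.09 × (179 − 63.9) = 32870 kJ/min
Energy balance on cold side (adiabatic exchanger): Q = ṁ_c·Cp_c·(T_c,out − T_c,in)
ṁ_c = 32870 / [1.74 × (72.3 − 25.6)] = 404.52 kg/min

ṁ_c = 405 kg/min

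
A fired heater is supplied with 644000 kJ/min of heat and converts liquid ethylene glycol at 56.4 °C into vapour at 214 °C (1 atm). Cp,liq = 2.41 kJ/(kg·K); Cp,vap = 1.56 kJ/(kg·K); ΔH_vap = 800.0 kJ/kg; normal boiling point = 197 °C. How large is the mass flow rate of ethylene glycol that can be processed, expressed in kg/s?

ṁ = 9.21 kg/s

Δh = 2.41×(197−56.4) + 800.0 + 1.56×(214−197) = 1165.4 kJ/kg
Q = 644000 kJ/min = 10733 kJ/s = 10733 kJ/s
ṁ = Q/Δh = 10733 / 1165.4 = 9.2103 kg/s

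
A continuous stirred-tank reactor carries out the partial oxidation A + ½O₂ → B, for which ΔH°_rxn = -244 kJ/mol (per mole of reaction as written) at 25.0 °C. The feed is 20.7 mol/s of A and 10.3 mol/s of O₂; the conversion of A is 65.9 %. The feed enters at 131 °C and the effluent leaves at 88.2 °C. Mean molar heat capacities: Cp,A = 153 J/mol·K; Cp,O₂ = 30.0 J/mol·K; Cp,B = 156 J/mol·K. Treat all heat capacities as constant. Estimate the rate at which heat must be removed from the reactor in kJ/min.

Extent of reaction ξ = 0.659 × 20.7 = 13.641 mol/s
Reaction term: ξ·ΔH°_rxn = 13.641 × -244 = -3328.5 kJ/s
Sensible, feed 131→25 °C: -368.47 kJ/s
Outlet flows (mol/s): A 7.0587, O₂ 3.4794, B 13.641
Sensible, products 25→88.2 °C: 209.34 kJ/s
Q = ΔH = -3487.6 kJ/s = -3487.6 kW
Heat removed = 209260 kJ/min

Q_out = 209000 kJ/min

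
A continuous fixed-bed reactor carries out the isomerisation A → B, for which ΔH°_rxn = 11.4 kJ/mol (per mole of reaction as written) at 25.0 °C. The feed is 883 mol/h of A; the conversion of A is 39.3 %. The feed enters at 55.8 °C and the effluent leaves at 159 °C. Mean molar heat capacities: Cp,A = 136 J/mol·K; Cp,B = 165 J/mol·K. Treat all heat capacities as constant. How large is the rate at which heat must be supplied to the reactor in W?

Extent of reaction ξ = 0.393 × 883 = 347.02 mol/h
Reaction term: ξ·ΔH°_rxn = 347.02 × 11.4 = 3956 kJ/h
Sensible, feed 55.8→25 °C: -3698.7 kJ/h
Outlet flows (mol/h): A 535.98, B 347.02
Sensible, products 25→159 °C: 17440 kJ/h
Q = ΔH = 17698 kJ/h = 4.916 kW
Heat supplied = 4916 W

Q_in = 4920 W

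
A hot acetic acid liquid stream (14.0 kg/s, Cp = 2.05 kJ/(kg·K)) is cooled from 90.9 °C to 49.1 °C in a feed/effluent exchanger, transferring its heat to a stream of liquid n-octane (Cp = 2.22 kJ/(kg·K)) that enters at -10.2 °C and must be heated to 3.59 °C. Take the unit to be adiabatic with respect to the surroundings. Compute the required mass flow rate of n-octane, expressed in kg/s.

Heat released by hot stream: Q = 14.0 × 2.05 × (90.9 − 49.1) = 1199.7 kJ/s
Energy balance on cold side (adiabatic exchanger): Q = ṁ_c·Cp_c·(T_c,out − T_c,in)
ṁ_c = 1199.7 / [2.22 × (3.59 − -10.2)] = 39.187 kg/s

ṁ_c = 39.2 kg/s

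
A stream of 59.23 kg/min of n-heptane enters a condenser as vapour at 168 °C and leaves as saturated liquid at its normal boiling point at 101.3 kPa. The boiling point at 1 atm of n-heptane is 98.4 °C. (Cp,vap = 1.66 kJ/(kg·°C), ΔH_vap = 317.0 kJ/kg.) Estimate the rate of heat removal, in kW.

Q_c = 427 kW

vapour 168→98.4 °C: -115.54 kJ/kg
condensation at 98.4 °C: -317 kJ/kg
Δh = -115.54 + -317 = -432.54 kJ/kg
Q = ṁ·Δh = 59.23 kg/min × -432.54 kJ/kg = -25619 kJ/min
|Q| = 426.99 kW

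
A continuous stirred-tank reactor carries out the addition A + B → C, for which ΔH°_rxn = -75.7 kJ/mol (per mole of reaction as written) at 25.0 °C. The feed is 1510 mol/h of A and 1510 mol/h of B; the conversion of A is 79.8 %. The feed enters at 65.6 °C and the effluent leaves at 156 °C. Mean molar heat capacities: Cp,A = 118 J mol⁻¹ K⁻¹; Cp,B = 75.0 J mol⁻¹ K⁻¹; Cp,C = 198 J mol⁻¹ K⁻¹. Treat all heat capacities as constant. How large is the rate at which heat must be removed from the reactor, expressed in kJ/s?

Q_out = 17.8 kJ/s

Extent of reaction ξ = 0.798 × 1510 = 1205 mol/h
Reaction term: ξ·ΔH°_rxn = 1205 × -75.7 = -91217 kJ/h
Sensible, feed 65.6→25 °C: -11832 kJ/h
Outlet flows (mol/h): A 305.02, B 305.02, C 1205
Sensible, products 25→156 °C: 38967 kJ/h
Q = ΔH = -64082 kJ/h = -17.801 kW
Heat removed = 17.801 kJ/s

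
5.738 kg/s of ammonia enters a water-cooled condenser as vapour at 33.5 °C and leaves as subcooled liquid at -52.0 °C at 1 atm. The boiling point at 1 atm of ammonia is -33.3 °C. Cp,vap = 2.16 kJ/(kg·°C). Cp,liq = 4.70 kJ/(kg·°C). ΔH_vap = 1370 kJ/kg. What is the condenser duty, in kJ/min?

Q_c = 552000 kJ/min

vapour 33.5→-33.3 °C: -144.29 kJ/kg
condensation at -33.3 °C: -1370 kJ/kg
liquid -33.3→-52.0 °C: -87.89 kJ/kg
Δh = -144.29 + -1370 + -87.89 = -1602.2 kJ/kg
Q = ṁ·Δh = 5.738 kg/s × -1602.2 kJ/kg = -9193.3 kJ/s
|Q| = 9193.3 kW = 551600 kJ/min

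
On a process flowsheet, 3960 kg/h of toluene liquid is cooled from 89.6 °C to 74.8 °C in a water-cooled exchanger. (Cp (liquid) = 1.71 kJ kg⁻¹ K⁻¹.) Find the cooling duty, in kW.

Q = ṁ·Cp·ΔT = 3960 × 1.71 × (74.8 − 89.6) = -100220 kJ/h
Converting: 100220 / 3600 s = 27.839 kW

Q_c = 27.8 kW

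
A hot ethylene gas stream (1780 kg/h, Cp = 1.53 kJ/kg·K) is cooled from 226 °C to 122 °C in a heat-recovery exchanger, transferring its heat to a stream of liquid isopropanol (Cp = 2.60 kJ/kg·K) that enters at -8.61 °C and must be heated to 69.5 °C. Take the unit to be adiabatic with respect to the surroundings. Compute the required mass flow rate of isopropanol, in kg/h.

ṁ_c = 1390 kg/h

Heat released by hot stream: Q = 1780 × 1.53 × (226 − 122) = 283230 kJ/h
Energy balance on cold side (adiabatic exchanger): Q = ṁ_c·Cp_c·(T_c,out − T_c,in)
ṁ_c = 283230 / [2.60 × (69.5 − -8.61)] = 1394.6 kg/h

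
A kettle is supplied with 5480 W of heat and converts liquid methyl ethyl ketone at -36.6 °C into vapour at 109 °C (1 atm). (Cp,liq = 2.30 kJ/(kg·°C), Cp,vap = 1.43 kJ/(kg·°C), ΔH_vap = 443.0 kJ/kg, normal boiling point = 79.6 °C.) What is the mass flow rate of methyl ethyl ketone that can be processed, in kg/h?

ṁ = 26.2 kg/h

Δh = 2.30×(79.6−-36.6) + 443.0 + 1.43×(109−79.6) = 752.3 kJ/kg
Q = 5480 W = 5.48 kJ/s = 19728 kJ/h
ṁ = Q/Δh = 19728 / 752.3 = 26.224 kg/h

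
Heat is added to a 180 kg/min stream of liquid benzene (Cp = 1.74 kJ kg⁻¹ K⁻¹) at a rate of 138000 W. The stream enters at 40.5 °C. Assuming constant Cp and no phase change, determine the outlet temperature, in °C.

Q = 138000 W = 8280 kJ/min
ΔT = Q/(ṁ·Cp) = 8280/(180×1.74) = 26.437 K
T_out = 40.5 + 26.437 = 66.937 °C

T_out = 66.9 °C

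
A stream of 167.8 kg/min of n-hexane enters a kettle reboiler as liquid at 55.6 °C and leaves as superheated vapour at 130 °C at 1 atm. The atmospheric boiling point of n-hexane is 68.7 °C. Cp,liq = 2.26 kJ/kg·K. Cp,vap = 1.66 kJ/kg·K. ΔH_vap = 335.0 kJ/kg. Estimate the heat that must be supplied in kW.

liquid 55.6→68.7 °C: 29.606 kJ/kg
vaporisation at 68.7 °C: 335 kJ/kg
vapour 68.7→130 °C: 101.76 kJ/kg
Δh = 29.606 + 335 + 101.76 = 466.36 kJ/kg
Q = ṁ·Δh = 167.8 kg/min × 466.36 kJ/kg = 78256 kJ/min
|Q| = 1304.3 kW

Q = 1300 kW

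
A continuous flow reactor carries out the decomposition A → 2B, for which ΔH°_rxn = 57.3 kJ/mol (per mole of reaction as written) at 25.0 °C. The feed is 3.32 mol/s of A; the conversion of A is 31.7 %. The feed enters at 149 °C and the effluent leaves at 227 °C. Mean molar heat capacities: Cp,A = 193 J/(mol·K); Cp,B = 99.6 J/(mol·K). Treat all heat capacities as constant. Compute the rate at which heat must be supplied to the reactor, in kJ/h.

Extent of reaction ξ = 0.317 × 3.32 = 1.0524 mol/s
Reaction term: ξ·ΔH°_rxn = 1.0524 × 57.3 = 60.305 kJ/s
Sensible, feed 149→25 °C: -79.454 kJ/s
Outlet flows (mol/s): A 2.2676, B 2.1049
Sensible, products 25→227 °C: 130.75 kJ/s
Q = ΔH = 111.6 kJ/s = 111.6 kW
Heat supplied = 401770 kJ/h

Q_in = 402000 kJ/h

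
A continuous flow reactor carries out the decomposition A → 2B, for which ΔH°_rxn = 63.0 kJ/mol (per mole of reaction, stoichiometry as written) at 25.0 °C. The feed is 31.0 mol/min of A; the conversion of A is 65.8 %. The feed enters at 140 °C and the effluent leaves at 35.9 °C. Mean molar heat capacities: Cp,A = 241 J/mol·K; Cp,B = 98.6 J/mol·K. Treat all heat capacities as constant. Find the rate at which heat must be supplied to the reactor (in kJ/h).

Extent of reaction ξ = 0.658 × 31.0 = 20.398 mol/min
Reaction term: ξ·ΔH°_rxn = 20.398 × 63.0 = 1285.1 kJ/min
Sensible, feed 140→25 °C: -859.16 kJ/min
Outlet flows (mol/min): A 10.602, B 40.796
Sensible, products 25→35.9 °C: 71.695 kJ/min
Q = ΔH = 497.6 kJ/min = 8.2934 kW
Heat supplied = 29856 kJ/h

Q_in = 29900 kJ/h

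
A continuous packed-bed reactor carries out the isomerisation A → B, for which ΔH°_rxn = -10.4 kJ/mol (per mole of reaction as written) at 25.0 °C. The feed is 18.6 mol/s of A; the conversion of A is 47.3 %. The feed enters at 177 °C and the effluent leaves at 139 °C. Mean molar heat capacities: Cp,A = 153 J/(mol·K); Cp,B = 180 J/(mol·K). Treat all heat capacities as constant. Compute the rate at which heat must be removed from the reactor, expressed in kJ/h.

Extent of reaction ξ = 0.473 × 18.6 = 8.7978 mol/s
Reaction term: ξ·ΔH°_rxn = 8.7978 × -10.4 = -91.497 kJ/s
Sensible, feed 177→25 °C: -432.56 kJ/s
Outlet flows (mol/s): A 9.8022, B 8.7978
Sensible, products 25→139 °C: 351.5 kJ/s
Q = ΔH = -172.56 kJ/s = -172.56 kW
Heat removed = 621210 kJ/h

Q_out = 621000 kJ/h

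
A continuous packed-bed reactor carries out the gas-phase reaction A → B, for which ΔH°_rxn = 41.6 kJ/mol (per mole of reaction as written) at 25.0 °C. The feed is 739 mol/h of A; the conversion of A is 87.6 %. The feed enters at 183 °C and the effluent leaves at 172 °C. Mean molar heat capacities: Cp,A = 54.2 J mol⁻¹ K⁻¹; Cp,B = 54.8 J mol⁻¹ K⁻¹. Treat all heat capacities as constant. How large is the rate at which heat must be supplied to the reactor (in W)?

Q_in = 7370 W

Extent of reaction ξ = 0.876 × 739 = 647.36 mol/h
Reaction term: ξ·ΔH°_rxn = 647.36 × 41.6 = 26930 kJ/h
Sensible, feed 183→25 °C: -6328.5 kJ/h
Outlet flows (mol/h): A 91.636, B 647.36
Sensible, products 25→172 °C: 5945 kJ/h
Q = ΔH = 26547 kJ/h = 7.3741 kW
Heat supplied = 7374.1 W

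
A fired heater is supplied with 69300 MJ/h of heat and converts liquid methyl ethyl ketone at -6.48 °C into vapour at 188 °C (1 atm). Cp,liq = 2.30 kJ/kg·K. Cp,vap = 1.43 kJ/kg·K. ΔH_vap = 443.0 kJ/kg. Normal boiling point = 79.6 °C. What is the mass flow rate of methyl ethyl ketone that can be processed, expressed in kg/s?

ṁ = 24.2 kg/s

Δh = 2.30×(79.6−-6.48) + 443.0 + 1.43×(188−79.6) = 796 kJ/kg
Q = 69300 MJ/h = 19250 kJ/s = 19250 kJ/s
ṁ = Q/Δh = 19250 / 796 = 24.184 kg/s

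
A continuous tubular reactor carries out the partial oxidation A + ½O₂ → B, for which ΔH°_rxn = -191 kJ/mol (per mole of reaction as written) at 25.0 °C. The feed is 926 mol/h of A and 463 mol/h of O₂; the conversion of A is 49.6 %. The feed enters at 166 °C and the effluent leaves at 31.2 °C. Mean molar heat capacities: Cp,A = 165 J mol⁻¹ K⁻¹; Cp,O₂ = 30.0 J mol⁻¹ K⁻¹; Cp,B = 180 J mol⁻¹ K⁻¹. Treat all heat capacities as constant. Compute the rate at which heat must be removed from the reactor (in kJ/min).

Q_out = 1840 kJ/min

Extent of reaction ξ = 0.496 × 926 = 459.3 mol/h
Reaction term: ξ·ΔH°_rxn = 459.3 × -191 = -87726 kJ/h
Sensible, feed 166→25 °C: -23502 kJ/h
Outlet flows (mol/h): A 466.7, O₂ 233.35, B 459.3
Sensible, products 25→31.2 °C: 1033.4 kJ/h
Q = ΔH = -110190 kJ/h = -30.609 kW
Heat removed = 1836.6 kJ/min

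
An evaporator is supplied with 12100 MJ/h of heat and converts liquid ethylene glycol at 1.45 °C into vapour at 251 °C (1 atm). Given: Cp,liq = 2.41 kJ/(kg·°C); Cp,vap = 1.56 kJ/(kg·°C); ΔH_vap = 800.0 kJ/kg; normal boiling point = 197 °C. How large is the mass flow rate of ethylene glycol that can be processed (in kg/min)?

Δh = 2.41×(197−1.45) + 800.0 + 1.56×(251−197) = 1355.5 kJ/kg
Q = 12100 MJ/h = 3361.1 kJ/s = 201670 kJ/min
ṁ = Q/Δh = 201670 / 1355.5 = 148.77 kg/min

ṁ = 149 kg/min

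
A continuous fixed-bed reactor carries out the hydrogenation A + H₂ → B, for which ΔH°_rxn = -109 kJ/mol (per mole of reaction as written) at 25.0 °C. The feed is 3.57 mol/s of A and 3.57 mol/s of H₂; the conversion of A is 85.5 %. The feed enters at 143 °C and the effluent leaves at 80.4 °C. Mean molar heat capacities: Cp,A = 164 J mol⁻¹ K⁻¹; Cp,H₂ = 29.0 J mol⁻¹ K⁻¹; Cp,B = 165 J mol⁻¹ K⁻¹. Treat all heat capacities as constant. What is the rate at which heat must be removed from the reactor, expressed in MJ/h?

Extent of reaction ξ = 0.855 × 3.57 = 3.0523 mol/s
Reaction term: ξ·ΔH°_rxn = 3.0523 × -109 = -332.71 kJ/s
Sensible, feed 143→25 °C: -81.303 kJ/s
Outlet flows (mol/s): A 0.51765, H₂ 0.51765, B 3.0523
Sensible, products 25→80.4 °C: 33.436 kJ/s
Q = ΔH = -380.57 kJ/s = -380.57 kW
Heat removed = 1370.1 MJ/h

Q_out = 1370 MJ/h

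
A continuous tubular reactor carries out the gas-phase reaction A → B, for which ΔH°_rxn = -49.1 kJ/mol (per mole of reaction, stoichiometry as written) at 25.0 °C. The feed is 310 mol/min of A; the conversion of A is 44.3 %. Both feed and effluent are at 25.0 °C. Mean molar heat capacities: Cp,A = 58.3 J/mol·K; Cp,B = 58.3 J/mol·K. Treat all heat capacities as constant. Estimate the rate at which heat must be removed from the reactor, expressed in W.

Extent of reaction ξ = 0.443 × 310 = 137.33 mol/min
Reaction term: ξ·ΔH°_rxn = 137.33 × -49.1 = -6742.9 kJ/min
Q = ΔH = -6742.9 kJ/min = -112.38 kW
Heat removed = 112380 W

Q_out = 112000 W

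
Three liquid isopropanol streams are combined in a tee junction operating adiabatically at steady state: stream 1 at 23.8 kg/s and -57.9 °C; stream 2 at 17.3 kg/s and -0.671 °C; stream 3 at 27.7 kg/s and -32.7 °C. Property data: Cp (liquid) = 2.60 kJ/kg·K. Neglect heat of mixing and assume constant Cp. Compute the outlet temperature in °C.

Adiabatic, steady state ⇒ Σ ṁᵢCp,ᵢ(T_out − Tᵢ) = 0
T_out = Σ ṁᵢCp,ᵢTᵢ / Σ ṁᵢCp,ᵢ
      = -5968.1 / 178.88 = -33.364 °C

T_out = -33.4 °C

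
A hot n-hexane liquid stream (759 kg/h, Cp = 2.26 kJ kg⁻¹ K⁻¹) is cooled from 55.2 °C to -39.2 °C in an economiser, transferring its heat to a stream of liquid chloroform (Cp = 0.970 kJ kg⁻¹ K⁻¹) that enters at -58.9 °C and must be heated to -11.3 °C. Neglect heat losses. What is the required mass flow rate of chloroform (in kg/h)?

ṁ_c = 3510 kg/h

Heat released by hot stream: Q = 759 × 2.26 × (55.2 − -39.2) = 161930 kJ/h
Energy balance on cold side (adiabatic exchanger): Q = ṁ_c·Cp_c·(T_c,out − T_c,in)
ṁ_c = 161930 / [0.970 × (-11.3 − -58.9)] = 3507.1 kg/h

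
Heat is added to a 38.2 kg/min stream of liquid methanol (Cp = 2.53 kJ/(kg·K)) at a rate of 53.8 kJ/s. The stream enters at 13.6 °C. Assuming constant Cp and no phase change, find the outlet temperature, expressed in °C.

T_out = 47.0 °C

Q = 53.8 kJ/s = 3228 kJ/min
ΔT = Q/(ṁ·Cp) = 3228/(38.2×2.53) = 33.4 K
T_out = 13.6 + 33.4 = 47 °C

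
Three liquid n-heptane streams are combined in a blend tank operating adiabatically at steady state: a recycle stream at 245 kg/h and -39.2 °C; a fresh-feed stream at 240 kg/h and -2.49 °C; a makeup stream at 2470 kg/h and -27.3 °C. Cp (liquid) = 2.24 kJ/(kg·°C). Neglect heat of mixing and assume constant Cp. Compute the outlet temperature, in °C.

T_out = -26.3 °C

Energy balance with Q = 0: Σ ṁᵢCp,ᵢ(T_out − Tᵢ) = 0
T_out = Σ ṁᵢCp,ᵢTᵢ / Σ ṁᵢCp,ᵢ
      = -173900 / 6619.2 = -26.272 °C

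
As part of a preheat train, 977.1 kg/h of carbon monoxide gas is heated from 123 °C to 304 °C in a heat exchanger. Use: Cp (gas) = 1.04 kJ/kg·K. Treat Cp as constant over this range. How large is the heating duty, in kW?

Q = ṁ·Cp·ΔT = 977.1 × 1.04 × (304 − 123) = 183930 kJ/h
Converting: 183930 / 3600 s = 51.091 kW

Q = 51.1 kW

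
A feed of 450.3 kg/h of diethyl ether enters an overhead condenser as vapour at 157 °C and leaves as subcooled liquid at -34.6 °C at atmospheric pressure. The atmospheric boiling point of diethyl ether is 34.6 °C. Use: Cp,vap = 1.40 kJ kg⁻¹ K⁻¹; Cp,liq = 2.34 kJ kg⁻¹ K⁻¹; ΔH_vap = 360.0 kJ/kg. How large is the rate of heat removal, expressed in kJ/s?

Q_c = 86.7 kJ/s

vapour 157→34.6 °C: -171.36 kJ/kg
condensation at 34.6 °C: -360 kJ/kg
liquid 34.6→-34.6 °C: -161.93 kJ/kg
Δh = -171.36 + -360 + -161.93 = -693.29 kJ/kg
Q = ṁ·Δh = 450.3 kg/h × -693.29 kJ/kg = -312190 kJ/h
|Q| = 86.719 kW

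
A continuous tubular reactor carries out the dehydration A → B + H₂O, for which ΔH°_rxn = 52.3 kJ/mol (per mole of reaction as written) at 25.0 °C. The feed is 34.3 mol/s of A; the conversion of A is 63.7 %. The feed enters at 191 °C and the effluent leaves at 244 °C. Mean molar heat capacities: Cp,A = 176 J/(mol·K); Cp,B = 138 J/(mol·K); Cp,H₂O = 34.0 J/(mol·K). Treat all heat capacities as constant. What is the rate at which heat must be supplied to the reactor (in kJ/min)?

Q_in = 86600 kJ/min

Extent of reaction ξ = 0.637 × 34.3 = 21.849 mol/s
Reaction term: ξ·ΔH°_rxn = 21.849 × 52.3 = 1142.7 kJ/s
Sensible, feed 191→25 °C: -1002.1 kJ/s
Outlet flows (mol/s): A 12.451, B 21.849, H₂O 21.849
Sensible, products 25→244 °C: 1302.9 kJ/s
Q = ΔH = 1443.5 kJ/s = 1443.5 kW
Heat supplied = 86611 kJ/min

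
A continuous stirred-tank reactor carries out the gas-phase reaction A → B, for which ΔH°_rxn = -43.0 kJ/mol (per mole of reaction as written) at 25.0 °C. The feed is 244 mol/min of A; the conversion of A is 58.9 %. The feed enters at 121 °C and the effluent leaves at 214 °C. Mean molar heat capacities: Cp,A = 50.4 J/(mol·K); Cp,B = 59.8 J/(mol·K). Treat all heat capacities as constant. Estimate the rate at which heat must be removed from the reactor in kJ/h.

Extent of reaction ξ = 0.589 × 244 = 143.72 mol/min
Reaction term: ξ·ΔH°_rxn = 143.72 × -43.0 = -6179.8 kJ/min
Sensible, feed 121→25 °C: -1180.6 kJ/min
Outlet flows (mol/min): A 100.28, B 143.72
Sensible, products 25→214 °C: 2579.6 kJ/min
Q = ΔH = -4780.8 kJ/min = -79.68 kW
Heat removed = 286850 kJ/h

Q_out = 287000 kJ/h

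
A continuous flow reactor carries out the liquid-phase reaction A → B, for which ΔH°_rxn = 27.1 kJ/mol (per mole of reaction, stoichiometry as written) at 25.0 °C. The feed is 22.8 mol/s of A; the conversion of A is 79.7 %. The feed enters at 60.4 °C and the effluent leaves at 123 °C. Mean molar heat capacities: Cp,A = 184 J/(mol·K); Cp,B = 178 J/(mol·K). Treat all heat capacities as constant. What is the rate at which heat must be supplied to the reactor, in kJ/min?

Q_in = 44700 kJ/min

Extent of reaction ξ = 0.797 × 22.8 = 18.172 mol/s
Reaction term: ξ·ΔH°_rxn = 18.172 × 27.1 = 492.45 kJ/s
Sensible, feed 60.4→25 °C: -148.51 kJ/s
Outlet flows (mol/s): A 4.6284, B 18.172
Sensible, products 25→123 °C: 400.44 kJ/s
Q = ΔH = 744.38 kJ/s = 744.38 kW
Heat supplied = 44663 kJ/min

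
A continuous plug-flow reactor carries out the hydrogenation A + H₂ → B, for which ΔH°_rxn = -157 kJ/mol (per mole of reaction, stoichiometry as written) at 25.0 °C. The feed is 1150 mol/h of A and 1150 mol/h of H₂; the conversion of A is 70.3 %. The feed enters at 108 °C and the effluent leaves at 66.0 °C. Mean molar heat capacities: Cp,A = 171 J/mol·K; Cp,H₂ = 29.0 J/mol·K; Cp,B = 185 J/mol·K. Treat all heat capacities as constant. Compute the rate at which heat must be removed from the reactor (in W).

Extent of reaction ξ = 0.703 × 1150 = 808.45 mol/h
Reaction term: ξ·ΔH°_rxn = 808.45 × -157 = -126930 kJ/h
Sensible, feed 108→25 °C: -19090 kJ/h
Outlet flows (mol/h): A 341.55, H₂ 341.55, B 808.45
Sensible, products 25→66.0 °C: 8932.8 kJ/h
Q = ΔH = -137080 kJ/h = -38.079 kW
Heat removed = 38079 W

Q_out = 38100 W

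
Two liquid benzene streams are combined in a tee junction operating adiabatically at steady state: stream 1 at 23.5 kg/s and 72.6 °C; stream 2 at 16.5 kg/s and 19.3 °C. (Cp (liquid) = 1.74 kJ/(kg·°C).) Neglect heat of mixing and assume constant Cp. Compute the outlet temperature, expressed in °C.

Energy balance with Q = 0: Σ ṁᵢCp,ᵢ(T_out − Tᵢ) = 0
T_out = Σ ṁᵢCp,ᵢTᵢ / Σ ṁᵢCp,ᵢ
      = 3522.7 / 69.6 = 50.614 °C

T_out = 50.6 °C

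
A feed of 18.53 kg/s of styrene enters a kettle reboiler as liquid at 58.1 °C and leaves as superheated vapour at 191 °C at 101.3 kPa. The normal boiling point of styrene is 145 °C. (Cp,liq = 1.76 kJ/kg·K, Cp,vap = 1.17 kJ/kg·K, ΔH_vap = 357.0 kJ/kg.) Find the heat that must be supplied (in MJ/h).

Q = 37600 MJ/h

liquid 58.1→145 °C: 152.94 kJ/kg
vaporisation at 145 °C: 357 kJ/kg
vapour 145→191 °C: 53.82 kJ/kg
Δh = 152.94 + 357 + 53.82 = 563.76 kJ/kg
Q = ṁ·Δh = 18.53 kg/s × 563.76 kJ/kg = 10447 kJ/s
|Q| = 10447 kW = 37608 MJ/h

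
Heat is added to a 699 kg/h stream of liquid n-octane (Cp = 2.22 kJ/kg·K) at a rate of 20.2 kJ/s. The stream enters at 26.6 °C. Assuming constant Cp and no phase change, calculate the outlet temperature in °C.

Q = 20.2 kJ/s = 72720 kJ/h
ΔT = Q/(ṁ·Cp) = 72720/(699×2.22) = 46.862 K
T_out = 26.6 + 46.862 = 73.462 °C

T_out = 73.5 °C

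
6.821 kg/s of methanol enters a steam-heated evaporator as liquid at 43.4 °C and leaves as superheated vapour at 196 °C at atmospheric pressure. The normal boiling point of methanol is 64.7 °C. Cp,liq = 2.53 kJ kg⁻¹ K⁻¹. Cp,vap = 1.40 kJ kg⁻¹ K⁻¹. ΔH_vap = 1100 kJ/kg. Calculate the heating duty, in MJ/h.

Q = 32800 MJ/h

liquid 43.4→64.7 °C: 53.889 kJ/kg
vaporisation at 64.7 °C: 1100 kJ/kg
vapour 64.7→196 °C: 183.82 kJ/kg
Δh = 53.889 + 1100 + 183.82 = 1337.7 kJ/kg
Q = ṁ·Δh = 6.821 kg/s × 1337.7 kJ/kg = 9124.5 kJ/s
|Q| = 9124.5 kW = 32848 MJ/h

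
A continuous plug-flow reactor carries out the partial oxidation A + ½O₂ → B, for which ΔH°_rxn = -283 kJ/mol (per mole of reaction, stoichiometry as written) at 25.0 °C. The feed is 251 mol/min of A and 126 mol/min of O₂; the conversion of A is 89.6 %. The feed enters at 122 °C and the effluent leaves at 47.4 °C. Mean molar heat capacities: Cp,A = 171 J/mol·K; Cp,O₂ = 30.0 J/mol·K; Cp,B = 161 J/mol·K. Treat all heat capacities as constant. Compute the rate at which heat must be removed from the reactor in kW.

Extent of reaction ξ = 0.896 × 251 = 224.9 mol/min
Reaction term: ξ·ΔH°_rxn = 224.9 × -283 = -63646 kJ/min
Sensible, feed 122→25 °C: -4530 kJ/min
Outlet flows (mol/min): A 26.104, O₂ 13.552, B 224.9
Sensible, products 25→47.4 °C: 920.16 kJ/min
Q = ΔH = -67255 kJ/min = -1120.9 kW
Heat removed = 1120.9 kW

Q_out = 1120 kW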